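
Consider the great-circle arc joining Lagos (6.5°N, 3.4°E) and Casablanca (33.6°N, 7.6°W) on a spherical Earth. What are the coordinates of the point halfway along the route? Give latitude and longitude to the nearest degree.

Convert each endpoint to a unit vector on the sphere (x = cos φ cos λ, y = cos φ sin λ, z = sin φ).
The central angle between the endpoints is δ = arccos(p₁·p₂) ≈ 0.505 rad (29.0°).
Interpolate at f = 1/2 with slerp weights a = sin((1−f)δ)/sin δ ≈ 0.516, b = sin(fδ)/sin δ ≈ 0.516.
p = a·p₁ + b·p₂ ≈ (0.939, -0.026, 0.344); φ = arcsin(p_z) ≈ 20.13°, λ = atan2(p_y, p_x) ≈ -1.61°.

≈ 20°N, 2°W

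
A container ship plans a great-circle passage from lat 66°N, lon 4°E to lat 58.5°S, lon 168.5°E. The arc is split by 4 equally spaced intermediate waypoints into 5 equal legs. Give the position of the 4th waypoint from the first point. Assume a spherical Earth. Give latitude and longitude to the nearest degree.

Convert each endpoint to a unit vector on the sphere (x = cos φ cos λ, y = cos φ sin λ, z = sin φ).
The central angle between the endpoints is δ = arccos(p₁·p₂) ≈ 2.961 rad (169.6°).
Interpolate at f = 4/5 with slerp weights a = sin((1−f)δ)/sin δ ≈ 3.106, b = sin(fδ)/sin δ ≈ 3.885.
p = a·p₁ + b·p₂ ≈ (-0.729, 0.493, -0.475); φ = arcsin(p_z) ≈ -28.37°, λ = atan2(p_y, p_x) ≈ 145.94°.

≈ lat 28°S, lon 146°E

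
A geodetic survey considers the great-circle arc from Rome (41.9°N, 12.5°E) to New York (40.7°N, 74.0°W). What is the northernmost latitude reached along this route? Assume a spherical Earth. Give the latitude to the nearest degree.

≈ 50°N

The great circle lies in the plane with unit normal n̂ = (p₁ × p₂)/|p₁ × p₂|.
Here n̂_z ≈ -0.638; the vertex latitude is φ_max = arccos|n̂_z| ≈ 50.4°.
Check via Clairaut: cos φ_max = |cos φ₁| · sin C = cos(41.9°)·sin(59.0°) ≈ 0.638, again giving ≈ 50.4°.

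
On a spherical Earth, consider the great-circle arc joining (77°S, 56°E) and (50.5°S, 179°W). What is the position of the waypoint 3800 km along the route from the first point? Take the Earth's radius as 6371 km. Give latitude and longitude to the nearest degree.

Convert each endpoint to a unit vector on the sphere (x = cos φ cos λ, y = cos φ sin λ, z = sin φ).
The central angle between the endpoints is δ = arccos(p₁·p₂) ≈ 0.837 rad (48.0°). The total great-circle distance is δ·R ≈ 0.837 × 6371 ≈ 5332 km, so the target fraction is f = 3800/5332 ≈ 0.713.
Interpolate at f ≈ 0.713 with slerp weights a = sin((1−f)δ)/sin δ ≈ 0.321, b = sin(fδ)/sin δ ≈ 0.756.
p = a·p₁ + b·p₂ ≈ (-0.441, 0.051, -0.896); φ = arcsin(p_z) ≈ -63.66°, λ = atan2(p_y, p_x) ≈ 173.35°.

≈ (64°S, 173°E)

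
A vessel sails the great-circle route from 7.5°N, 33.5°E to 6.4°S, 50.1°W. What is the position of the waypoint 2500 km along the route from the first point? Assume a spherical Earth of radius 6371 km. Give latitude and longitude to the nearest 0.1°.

≈ 4.2°N, 11.1°E

Convert each endpoint to a unit vector on the sphere (x = cos φ cos λ, y = cos φ sin λ, z = sin φ).
The central angle between the endpoints is δ = arccos(p₁·p₂) ≈ 1.475 rad (84.5°). The total great-circle distance is δ·R ≈ 1.475 × 6371 ≈ 9400 km, so the target fraction is f = 2500/9400 ≈ 0.266.
Interpolate at f ≈ 0.266 with slerp weights a = sin((1−f)δ)/sin δ ≈ 0.887, b = sin(fδ)/sin δ ≈ 0.384.
p = a·p₁ + b·p₂ ≈ (0.979, 0.193, 0.073); φ = arcsin(p_z) ≈ 4.19°, λ = atan2(p_y, p_x) ≈ 11.14°.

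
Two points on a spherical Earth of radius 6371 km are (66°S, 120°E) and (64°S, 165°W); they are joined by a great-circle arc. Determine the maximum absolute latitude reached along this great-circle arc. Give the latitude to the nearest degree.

≈ 70°S

The great circle lies in the plane with unit normal n̂ = (p₁ × p₂)/|p₁ × p₂|.
Here n̂_z ≈ +0.346; the vertex latitude is φ_max = arccos|n̂_z| ≈ 69.8°.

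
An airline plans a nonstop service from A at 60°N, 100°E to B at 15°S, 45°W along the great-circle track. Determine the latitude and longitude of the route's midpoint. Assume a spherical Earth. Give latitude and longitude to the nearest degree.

≈ 44°N, 18°W

Write both endpoints as unit vectors p₁, p₂ with components (cos φ cos λ, cos φ sin λ, sin φ).
The central angle between the endpoints is δ = arccos(p₁·p₂) ≈ 2.239 rad (128.3°).
Interpolate at f = 1/2 with slerp weights a = sin((1−f)δ)/sin δ ≈ 1.147, b = sin(fδ)/sin δ ≈ 1.147.
p = a·p₁ + b·p₂ ≈ (0.684, -0.219, 0.696); φ = arcsin(p_z) ≈ 44.13°, λ = atan2(p_y, p_x) ≈ -17.73°.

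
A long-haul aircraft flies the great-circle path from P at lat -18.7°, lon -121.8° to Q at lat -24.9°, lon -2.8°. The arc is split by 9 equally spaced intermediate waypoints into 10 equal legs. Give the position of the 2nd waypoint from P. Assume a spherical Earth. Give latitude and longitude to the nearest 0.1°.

≈ lat -29.5°, lon -101.6°

From cos δ = sin φ₁ sin φ₂ + cos φ₁ cos φ₂ cos Δλ, the central angle is δ ≈ 1.856 rad (106.4°).
Interpolate at f = 2/10 with slerp weights a = sin((1−f)δ)/sin δ ≈ 1.038, b = sin(fδ)/sin δ ≈ 0.378.
p = a·p₁ + b·p₂ ≈ (-0.176, -0.853, -0.492); φ = arcsin(p_z) ≈ -29.48°, λ = atan2(p_y, p_x) ≈ -101.65°.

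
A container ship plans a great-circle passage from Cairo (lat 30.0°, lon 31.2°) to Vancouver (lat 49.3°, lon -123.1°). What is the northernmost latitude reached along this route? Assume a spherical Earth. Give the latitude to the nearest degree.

≈ 76°

The great circle lies in the plane with unit normal n̂ = (p₁ × p₂)/|p₁ × p₂|.
Here n̂_z ≈ -0.247; the vertex latitude is φ_max = arccos|n̂_z| ≈ 75.7°.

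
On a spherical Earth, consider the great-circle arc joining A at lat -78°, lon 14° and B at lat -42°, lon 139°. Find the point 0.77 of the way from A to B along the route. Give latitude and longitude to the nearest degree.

≈ lat -54°, lon 134°

Convert each endpoint to a unit vector on the sphere (x = cos φ cos λ, y = cos φ sin λ, z = sin φ).
The central angle between the endpoints is δ = arccos(p₁·p₂) ≈ 0.969 rad (55.5°).
Interpolate at f = 0.77 with slerp weights a = sin((1−f)δ)/sin δ ≈ 0.268, b = sin(fδ)/sin δ ≈ 0.824.
p = a·p₁ + b·p₂ ≈ (-0.408, 0.415, -0.813); φ = arcsin(p_z) ≈ -54.42°, λ = atan2(p_y, p_x) ≈ 134.50°.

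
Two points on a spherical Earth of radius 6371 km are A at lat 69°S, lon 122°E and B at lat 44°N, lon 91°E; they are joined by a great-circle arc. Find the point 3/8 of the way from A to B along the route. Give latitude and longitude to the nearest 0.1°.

≈ lat 27.1°S, lon 103.6°E

The haversine formula gives a central angle δ ≈ 2.013 rad (115.3°) between the endpoints.
Interpolate at f = 3/8 with slerp weights a = sin((1−f)δ)/sin δ ≈ 1.052, b = sin(fδ)/sin δ ≈ 0.758.
p = a·p₁ + b·p₂ ≈ (-0.209, 0.865, -0.456); φ = arcsin(p_z) ≈ -27.14°, λ = atan2(p_y, p_x) ≈ 103.61°.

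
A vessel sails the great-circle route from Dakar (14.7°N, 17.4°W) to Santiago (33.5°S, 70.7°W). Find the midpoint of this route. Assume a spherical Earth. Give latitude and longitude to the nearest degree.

≈ 10°S, 42°W

The haversine formula gives a central angle δ ≈ 1.222 rad (70.0°) between the endpoints.
Interpolate at f = 1/2 with slerp weights a = sin((1−f)δ)/sin δ ≈ 0.610, b = sin(fδ)/sin δ ≈ 0.610.
p = a·p₁ + b·p₂ ≈ (0.732, -0.657, -0.182); φ = arcsin(p_z) ≈ -10.49°, λ = atan2(p_y, p_x) ≈ -41.92°.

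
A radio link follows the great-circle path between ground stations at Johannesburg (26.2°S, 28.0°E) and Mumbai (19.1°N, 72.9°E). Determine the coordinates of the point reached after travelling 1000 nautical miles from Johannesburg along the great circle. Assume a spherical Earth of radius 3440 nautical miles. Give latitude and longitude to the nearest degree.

≈ 15°S, 41°E

The haversine formula gives a central angle δ ≈ 1.097 rad (62.9°) between the endpoints. The total great-circle distance is δ·R ≈ 1.097 × 3440 ≈ 3774 nmi, so the target fraction is f = 1000/3774 ≈ 0.265.
Interpolate at f ≈ 0.265 with slerp weights a = sin((1−f)δ)/sin δ ≈ 0.811, b = sin(fδ)/sin δ ≈ 0.322.
p = a·p₁ + b·p₂ ≈ (0.732, 0.633, -0.253); φ = arcsin(p_z) ≈ -14.64°, λ = atan2(p_y, p_x) ≈ 40.83°.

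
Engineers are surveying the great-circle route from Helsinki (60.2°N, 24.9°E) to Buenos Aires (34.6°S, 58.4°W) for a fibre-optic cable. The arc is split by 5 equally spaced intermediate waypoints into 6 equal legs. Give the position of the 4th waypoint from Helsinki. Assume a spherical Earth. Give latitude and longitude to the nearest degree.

From cos δ = sin φ₁ sin φ₂ + cos φ₁ cos φ₂ cos Δλ, the central angle is δ ≈ 2.032 rad (116.4°).
Interpolate at f = 4/6 with slerp weights a = sin((1−f)δ)/sin δ ≈ 0.700, b = sin(fδ)/sin δ ≈ 1.091.
p = a·p₁ + b·p₂ ≈ (0.786, -0.618, -0.012); φ = arcsin(p_z) ≈ -0.69°, λ = atan2(p_y, p_x) ≈ -38.19°.

≈ 1°S, 38°W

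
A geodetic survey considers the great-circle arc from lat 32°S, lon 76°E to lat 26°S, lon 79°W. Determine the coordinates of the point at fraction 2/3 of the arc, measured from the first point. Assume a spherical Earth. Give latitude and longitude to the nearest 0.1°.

≈ lat 59.2°S, lon 49.2°W

Write both endpoints as unit vectors p₁, p₂ with components (cos φ cos λ, cos φ sin λ, sin φ).
The central angle between the endpoints is δ = arccos(p₁·p₂) ≈ 2.047 rad (117.3°).
Interpolate at f = 2/3 with slerp weights a = sin((1−f)δ)/sin δ ≈ 0.710, b = sin(fδ)/sin δ ≈ 1.101.
p = a·p₁ + b·p₂ ≈ (0.334, -0.388, -0.859); φ = arcsin(p_z) ≈ -59.19°, λ = atan2(p_y, p_x) ≈ -49.23°.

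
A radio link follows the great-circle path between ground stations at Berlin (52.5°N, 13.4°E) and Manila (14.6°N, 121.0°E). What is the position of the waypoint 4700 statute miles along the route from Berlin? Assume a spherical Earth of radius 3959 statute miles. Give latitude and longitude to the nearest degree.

≈ 31°N, 107°E

Convert each endpoint to a unit vector on the sphere (x = cos φ cos λ, y = cos φ sin λ, z = sin φ).
The central angle between the endpoints is δ = arccos(p₁·p₂) ≈ 1.549 rad (88.7°). The total great-circle distance is δ·R ≈ 1.549 × 3959 ≈ 6132 mi, so the target fraction is f = 4700/6132 ≈ 0.766.
Interpolate at f ≈ 0.766 with slerp weights a = sin((1−f)δ)/sin δ ≈ 0.354, b = sin(fδ)/sin δ ≈ 0.928.
p = a·p₁ + b·p₂ ≈ (-0.253, 0.819, 0.515); φ = arcsin(p_z) ≈ 30.98°, λ = atan2(p_y, p_x) ≈ 107.14°.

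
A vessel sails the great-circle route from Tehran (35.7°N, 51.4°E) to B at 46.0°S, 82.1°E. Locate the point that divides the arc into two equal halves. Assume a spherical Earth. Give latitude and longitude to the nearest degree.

Write both endpoints as unit vectors p₁, p₂ with components (cos φ cos λ, cos φ sin λ, sin φ).
The central angle between the endpoints is δ = arccos(p₁·p₂) ≈ 1.505 rad (86.3°).
Interpolate at f = 1/2 with slerp weights a = sin((1−f)δ)/sin δ ≈ 0.685, b = sin(fδ)/sin δ ≈ 0.685.
p = a·p₁ + b·p₂ ≈ (0.413, 0.906, -0.093); φ = arcsin(p_z) ≈ -5.34°, λ = atan2(p_y, p_x) ≈ 65.52°.

≈ 5°S, 66°E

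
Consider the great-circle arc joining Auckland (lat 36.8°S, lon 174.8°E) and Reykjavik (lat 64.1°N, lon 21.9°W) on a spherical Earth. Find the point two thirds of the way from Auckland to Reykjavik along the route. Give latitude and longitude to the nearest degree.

The haversine formula gives a central angle δ ≈ 2.634 rad (150.9°) between the endpoints.
Interpolate at f = 2/3 with slerp weights a = sin((1−f)δ)/sin δ ≈ 1.583, b = sin(fδ)/sin δ ≈ 2.022.
p = a·p₁ + b·p₂ ≈ (-0.443, -0.215, 0.871); φ = arcsin(p_z) ≈ 60.53°, λ = atan2(p_y, p_x) ≈ -154.15°.

≈ lat 61°N, lon 154°W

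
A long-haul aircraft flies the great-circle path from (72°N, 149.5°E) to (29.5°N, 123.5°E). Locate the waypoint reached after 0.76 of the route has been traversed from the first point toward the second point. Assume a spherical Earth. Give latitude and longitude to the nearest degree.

≈ (40°N, 126°E)

The haversine formula gives a central angle δ ≈ 0.781 rad (44.8°) between the endpoints.
Interpolate at f = 0.76 with slerp weights a = sin((1−f)δ)/sin δ ≈ 0.265, b = sin(fδ)/sin δ ≈ 0.795.
p = a·p₁ + b·p₂ ≈ (-0.452, 0.618, 0.643); φ = arcsin(p_z) ≈ 40.02°, λ = atan2(p_y, p_x) ≈ 126.18°.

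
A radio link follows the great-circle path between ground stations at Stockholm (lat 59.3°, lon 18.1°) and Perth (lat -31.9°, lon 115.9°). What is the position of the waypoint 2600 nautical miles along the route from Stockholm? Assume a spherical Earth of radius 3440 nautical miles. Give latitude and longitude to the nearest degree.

Convert each endpoint to a unit vector on the sphere (x = cos φ cos λ, y = cos φ sin λ, z = sin φ).
The central angle between the endpoints is δ = arccos(p₁·p₂) ≈ 2.110 rad (120.9°). The total great-circle distance is δ·R ≈ 2.110 × 3440 ≈ 7257 nmi, so the target fraction is f = 2600/7257 ≈ 0.358.
Interpolate at f ≈ 0.358 with slerp weights a = sin((1−f)δ)/sin δ ≈ 1.138, b = sin(fδ)/sin δ ≈ 0.799.
p = a·p₁ + b·p₂ ≈ (0.256, 0.791, 0.556); φ = arcsin(p_z) ≈ 33.78°, λ = atan2(p_y, p_x) ≈ 72.07°.

≈ lat 34°, lon 72°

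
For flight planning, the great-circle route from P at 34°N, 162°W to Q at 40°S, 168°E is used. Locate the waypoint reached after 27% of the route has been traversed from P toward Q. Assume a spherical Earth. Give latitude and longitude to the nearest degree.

≈ 14°N, 170°W

The haversine formula gives a central angle δ ≈ 1.379 rad (79.0°) between the endpoints.
Interpolate at f = 0.27 with slerp weights a = sin((1−f)δ)/sin δ ≈ 0.861, b = sin(fδ)/sin δ ≈ 0.371.
p = a·p₁ + b·p₂ ≈ (-0.956, -0.162, 0.243); φ = arcsin(p_z) ≈ 14.07°, λ = atan2(p_y, p_x) ≈ -170.41°.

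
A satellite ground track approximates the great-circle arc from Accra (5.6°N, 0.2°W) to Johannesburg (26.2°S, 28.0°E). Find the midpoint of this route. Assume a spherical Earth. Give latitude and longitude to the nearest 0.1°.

≈ 10.6°S, 13.2°E

Write both endpoints as unit vectors p₁, p₂ with components (cos φ cos λ, cos φ sin λ, sin φ).
The central angle between the endpoints is δ = arccos(p₁·p₂) ≈ 0.732 rad (41.9°).
Interpolate at f = 1/2 with slerp weights a = sin((1−f)δ)/sin δ ≈ 0.535, b = sin(fδ)/sin δ ≈ 0.535.
p = a·p₁ + b·p₂ ≈ (0.957, 0.224, -0.184); φ = arcsin(p_z) ≈ -10.61°, λ = atan2(p_y, p_x) ≈ 13.16°.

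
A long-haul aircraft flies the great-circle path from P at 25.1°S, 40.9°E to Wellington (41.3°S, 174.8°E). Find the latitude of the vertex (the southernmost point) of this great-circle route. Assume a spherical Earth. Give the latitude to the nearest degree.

≈ 60°S

The great circle lies in the plane with unit normal n̂ = (p₁ × p₂)/|p₁ × p₂|.
Here n̂_z ≈ +0.499; the vertex latitude is φ_max = arccos|n̂_z| ≈ 60.0°.
Check via Clairaut: cos φ_max = |cos φ₁| · sin C = cos(25.1°)·sin(146.5°) ≈ 0.499, again giving ≈ 60.0°.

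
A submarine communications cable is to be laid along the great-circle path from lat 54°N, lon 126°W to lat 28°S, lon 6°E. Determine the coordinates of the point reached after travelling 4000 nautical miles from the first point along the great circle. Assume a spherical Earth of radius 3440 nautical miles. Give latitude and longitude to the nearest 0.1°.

The haversine formula gives a central angle δ ≈ 2.385 rad (136.6°) between the endpoints. The total great-circle distance is δ·R ≈ 2.385 × 3440 ≈ 8204 nmi, so the target fraction is f = 4000/8204 ≈ 0.488.
Interpolate at f ≈ 0.488 with slerp weights a = sin((1−f)δ)/sin δ ≈ 1.369, b = sin(fδ)/sin δ ≈ 1.337.
p = a·p₁ + b·p₂ ≈ (0.701, -0.528, 0.480); φ = arcsin(p_z) ≈ 28.67°, λ = atan2(p_y, p_x) ≈ -36.96°.

≈ lat 28.7°N, lon 37.0°W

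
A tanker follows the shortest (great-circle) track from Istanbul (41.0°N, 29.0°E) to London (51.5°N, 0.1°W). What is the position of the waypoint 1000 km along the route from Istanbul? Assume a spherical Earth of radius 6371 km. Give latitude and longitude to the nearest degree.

From cos δ = sin φ₁ sin φ₂ + cos φ₁ cos φ₂ cos Δλ, the central angle is δ ≈ 0.393 rad (22.5°). The total great-circle distance is δ·R ≈ 0.393 × 6371 ≈ 2501 km, so the target fraction is f = 1000/2501 ≈ 0.400.
Interpolate at f ≈ 0.400 with slerp weights a = sin((1−f)δ)/sin δ ≈ 0.610, b = sin(fδ)/sin δ ≈ 0.409.
p = a·p₁ + b·p₂ ≈ (0.657, 0.223, 0.720); φ = arcsin(p_z) ≈ 46.06°, λ = atan2(p_y, p_x) ≈ 18.73°.

≈ (46°N, 19°E)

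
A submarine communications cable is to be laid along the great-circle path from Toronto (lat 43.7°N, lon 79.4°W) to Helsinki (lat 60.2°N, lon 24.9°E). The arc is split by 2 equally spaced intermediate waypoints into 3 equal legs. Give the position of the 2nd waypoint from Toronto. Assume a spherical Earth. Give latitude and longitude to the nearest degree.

≈ lat 66°N, lon 18°W

Convert each endpoint to a unit vector on the sphere (x = cos φ cos λ, y = cos φ sin λ, z = sin φ).
The central angle between the endpoints is δ = arccos(p₁·p₂) ≈ 1.035 rad (59.3°).
Interpolate at f = 2/3 with slerp weights a = sin((1−f)δ)/sin δ ≈ 0.393, b = sin(fδ)/sin δ ≈ 0.740.
p = a·p₁ + b·p₂ ≈ (0.386, -0.125, 0.914); φ = arcsin(p_z) ≈ 66.07°, λ = atan2(p_y, p_x) ≈ -17.89°.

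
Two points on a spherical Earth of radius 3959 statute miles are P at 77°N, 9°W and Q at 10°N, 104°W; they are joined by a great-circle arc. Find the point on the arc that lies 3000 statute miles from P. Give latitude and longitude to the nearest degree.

Write both endpoints as unit vectors p₁, p₂ with components (cos φ cos λ, cos φ sin λ, sin φ).
The central angle between the endpoints is δ = arccos(p₁·p₂) ≈ 1.420 rad (81.4°). The total great-circle distance is δ·R ≈ 1.420 × 3959 ≈ 5623 mi, so the target fraction is f = 3000/5623 ≈ 0.534.
Interpolate at f ≈ 0.534 with slerp weights a = sin((1−f)δ)/sin δ ≈ 0.622, b = sin(fδ)/sin δ ≈ 0.695.
p = a·p₁ + b·p₂ ≈ (-0.027, -0.686, 0.727); φ = arcsin(p_z) ≈ 46.63°, λ = atan2(p_y, p_x) ≈ -92.29°.

≈ 47°N, 92°W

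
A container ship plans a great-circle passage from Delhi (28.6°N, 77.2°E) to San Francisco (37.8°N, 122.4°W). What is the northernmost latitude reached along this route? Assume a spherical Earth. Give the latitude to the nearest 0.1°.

≈ 75.6°N

The great circle lies in the plane with unit normal n̂ = (p₁ × p₂)/|p₁ × p₂|.
Here n̂_z ≈ +0.249; the vertex latitude is φ_max = arccos|n̂_z| ≈ 75.6°.
Check via Clairaut: cos φ_max = |cos φ₁| · sin C = cos(28.6°)·sin(16.5°) ≈ 0.249, again giving ≈ 75.6°.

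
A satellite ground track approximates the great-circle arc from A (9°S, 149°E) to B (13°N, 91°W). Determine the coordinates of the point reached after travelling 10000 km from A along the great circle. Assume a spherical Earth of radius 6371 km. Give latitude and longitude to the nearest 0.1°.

≈ (9.7°N, 122.6°W)

Write both endpoints as unit vectors p₁, p₂ with components (cos φ cos λ, cos φ sin λ, sin φ).
The central angle between the endpoints is δ = arccos(p₁·p₂) ≈ 2.113 rad (121.1°). The total great-circle distance is δ·R ≈ 2.113 × 6371 ≈ 13465 km, so the target fraction is f = 10000/13465 ≈ 0.743.
Interpolate at f ≈ 0.743 with slerp weights a = sin((1−f)δ)/sin δ ≈ 0.604, b = sin(fδ)/sin δ ≈ 1.168.
p = a·p₁ + b·p₂ ≈ (-0.531, -0.830, 0.168); φ = arcsin(p_z) ≈ 9.68°, λ = atan2(p_y, p_x) ≈ -122.62°.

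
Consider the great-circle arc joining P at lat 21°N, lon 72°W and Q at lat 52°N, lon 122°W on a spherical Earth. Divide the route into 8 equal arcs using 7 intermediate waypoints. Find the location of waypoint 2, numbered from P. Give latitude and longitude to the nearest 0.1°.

Convert each endpoint to a unit vector on the sphere (x = cos φ cos λ, y = cos φ sin λ, z = sin φ).
The central angle between the endpoints is δ = arccos(p₁·p₂) ≈ 0.861 rad (49.3°).
Interpolate at f = 2/8 with slerp weights a = sin((1−f)δ)/sin δ ≈ 0.793, b = sin(fδ)/sin δ ≈ 0.282.
p = a·p₁ + b·p₂ ≈ (0.137, -0.851, 0.506); φ = arcsin(p_z) ≈ 30.41°, λ = atan2(p_y, p_x) ≈ -80.86°.

≈ lat 30.4°N, lon 80.9°W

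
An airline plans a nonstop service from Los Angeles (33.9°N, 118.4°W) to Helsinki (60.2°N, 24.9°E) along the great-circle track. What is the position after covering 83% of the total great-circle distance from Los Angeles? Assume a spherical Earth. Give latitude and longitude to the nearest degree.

≈ 71°N, 3°E

Convert each endpoint to a unit vector on the sphere (x = cos φ cos λ, y = cos φ sin λ, z = sin φ).
The central angle between the endpoints is δ = arccos(p₁·p₂) ≈ 1.417 rad (81.2°).
Interpolate at f = 0.83 with slerp weights a = sin((1−f)δ)/sin δ ≈ 0.241, b = sin(fδ)/sin δ ≈ 0.934.
p = a·p₁ + b·p₂ ≈ (0.326, 0.019, 0.945); φ = arcsin(p_z) ≈ 70.95°, λ = atan2(p_y, p_x) ≈ 3.37°.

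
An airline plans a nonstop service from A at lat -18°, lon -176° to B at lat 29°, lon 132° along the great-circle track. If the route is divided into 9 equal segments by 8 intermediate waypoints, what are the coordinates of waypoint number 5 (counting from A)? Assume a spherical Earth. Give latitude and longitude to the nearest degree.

Convert each endpoint to a unit vector on the sphere (x = cos φ cos λ, y = cos φ sin λ, z = sin φ).
The central angle between the endpoints is δ = arccos(p₁·p₂) ≈ 1.200 rad (68.8°).
Interpolate at f = 5/9 with slerp weights a = sin((1−f)δ)/sin δ ≈ 0.545, b = sin(fδ)/sin δ ≈ 0.663.
p = a·p₁ + b·p₂ ≈ (-0.906, 0.395, 0.153); φ = arcsin(p_z) ≈ 8.81°, λ = atan2(p_y, p_x) ≈ 156.44°.

≈ lat 9°, lon 156°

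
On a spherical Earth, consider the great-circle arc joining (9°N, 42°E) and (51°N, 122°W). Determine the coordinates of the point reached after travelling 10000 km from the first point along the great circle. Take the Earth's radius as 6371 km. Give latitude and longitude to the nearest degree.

≈ (76°N, 86°W)

Convert each endpoint to a unit vector on the sphere (x = cos φ cos λ, y = cos φ sin λ, z = sin φ).
The central angle between the endpoints is δ = arccos(p₁·p₂) ≈ 2.067 rad (118.4°). The total great-circle distance is δ·R ≈ 2.067 × 6371 ≈ 13168 km, so the target fraction is f = 10000/13168 ≈ 0.759.
Interpolate at f ≈ 0.759 with slerp weights a = sin((1−f)δ)/sin δ ≈ 0.542, b = sin(fδ)/sin δ ≈ 1.137.
p = a·p₁ + b·p₂ ≈ (0.019, -0.248, 0.968); φ = arcsin(p_z) ≈ 75.57°, λ = atan2(p_y, p_x) ≈ -85.66°.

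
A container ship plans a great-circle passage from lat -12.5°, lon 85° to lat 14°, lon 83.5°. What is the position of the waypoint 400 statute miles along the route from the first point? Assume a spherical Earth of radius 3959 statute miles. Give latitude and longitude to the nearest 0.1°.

Convert each endpoint to a unit vector on the sphere (x = cos φ cos λ, y = cos φ sin λ, z = sin φ).
The central angle between the endpoints is δ = arccos(p₁·p₂) ≈ 0.463 rad (26.5°). The total great-circle distance is δ·R ≈ 0.463 × 3959 ≈ 1834 mi, so the target fraction is f = 400/1834 ≈ 0.218.
Interpolate at f ≈ 0.218 with slerp weights a = sin((1−f)δ)/sin δ ≈ 0.793, b = sin(fδ)/sin δ ≈ 0.226.
p = a·p₁ + b·p₂ ≈ (0.092, 0.989, -0.117); φ = arcsin(p_z) ≈ -6.72°, λ = atan2(p_y, p_x) ≈ 84.67°.

≈ lat -6.7°, lon 84.7°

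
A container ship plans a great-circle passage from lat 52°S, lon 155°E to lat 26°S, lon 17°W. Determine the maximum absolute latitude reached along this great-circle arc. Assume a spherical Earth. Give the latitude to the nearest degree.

≈ 85°S

The great circle lies in the plane with unit normal n̂ = (p₁ × p₂)/|p₁ × p₂|.
Here n̂_z ≈ -0.079; the vertex latitude is φ_max = arccos|n̂_z| ≈ 85.5°.
Check via Clairaut: cos φ_max = |cos φ₁| · sin C = cos(52.0°)·sin(172.7°) ≈ 0.079, again giving ≈ 85.5°.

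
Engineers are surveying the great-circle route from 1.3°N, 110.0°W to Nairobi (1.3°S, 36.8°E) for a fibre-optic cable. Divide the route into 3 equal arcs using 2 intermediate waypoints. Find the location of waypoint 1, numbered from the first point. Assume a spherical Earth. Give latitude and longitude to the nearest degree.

Convert each endpoint to a unit vector on the sphere (x = cos φ cos λ, y = cos φ sin λ, z = sin φ).
The central angle between the endpoints is δ = arccos(p₁·p₂) ≈ 2.562 rad (146.8°).
Interpolate at f = 1/3 with slerp weights a = sin((1−f)δ)/sin δ ≈ 1.809, b = sin(fδ)/sin δ ≈ 1.377.
p = a·p₁ + b·p₂ ≈ (0.484, -0.875, 0.010); φ = arcsin(p_z) ≈ 0.56°, λ = atan2(p_y, p_x) ≈ -61.06°.

≈ 1°N, 61°W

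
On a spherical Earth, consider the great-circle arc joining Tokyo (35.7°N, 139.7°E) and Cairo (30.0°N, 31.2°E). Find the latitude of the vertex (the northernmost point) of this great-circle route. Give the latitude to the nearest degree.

The great circle lies in the plane with unit normal n̂ = (p₁ × p₂)/|p₁ × p₂|.
Here n̂_z ≈ -0.669; the vertex latitude is φ_max = arccos|n̂_z| ≈ 48.0°.
Check via Clairaut: cos φ_max = |cos φ₁| · sin C = cos(35.7°)·sin(55.4°) ≈ 0.669, again giving ≈ 48.0°.

≈ 48°N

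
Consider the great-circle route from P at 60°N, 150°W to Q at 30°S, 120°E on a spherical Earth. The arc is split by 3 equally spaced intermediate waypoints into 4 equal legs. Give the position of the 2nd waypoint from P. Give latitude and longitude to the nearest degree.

The haversine formula gives a central angle δ ≈ 2.019 rad (115.7°) between the endpoints.
Interpolate at f = 2/4 with slerp weights a = sin((1−f)δ)/sin δ ≈ 0.939, b = sin(fδ)/sin δ ≈ 0.939.
p = a·p₁ + b·p₂ ≈ (-0.813, 0.470, 0.344); φ = arcsin(p_z) ≈ 20.10°, λ = atan2(p_y, p_x) ≈ 150.00°.

≈ 20°N, 150°E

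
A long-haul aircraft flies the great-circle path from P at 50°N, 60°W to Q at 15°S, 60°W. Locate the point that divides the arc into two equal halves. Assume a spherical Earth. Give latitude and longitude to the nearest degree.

≈ 18°N, 60°W

From cos δ = sin φ₁ sin φ₂ + cos φ₁ cos φ₂ cos Δλ, the central angle is δ ≈ 1.134 rad (65.0°).
Interpolate at f = 1/2 with slerp weights a = sin((1−f)δ)/sin δ ≈ 0.593, b = sin(fδ)/sin δ ≈ 0.593.
p = a·p₁ + b·p₂ ≈ (0.477, -0.826, 0.301); φ = arcsin(p_z) ≈ 17.50°, λ = atan2(p_y, p_x) ≈ -60.00°.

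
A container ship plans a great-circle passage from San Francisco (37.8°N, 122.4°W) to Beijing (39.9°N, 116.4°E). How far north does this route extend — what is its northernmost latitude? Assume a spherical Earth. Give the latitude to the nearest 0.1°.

The great circle lies in the plane with unit normal n̂ = (p₁ × p₂)/|p₁ × p₂|.
Here n̂_z ≈ -0.520; the vertex latitude is φ_max = arccos|n̂_z| ≈ 58.7°.

≈ 58.7°N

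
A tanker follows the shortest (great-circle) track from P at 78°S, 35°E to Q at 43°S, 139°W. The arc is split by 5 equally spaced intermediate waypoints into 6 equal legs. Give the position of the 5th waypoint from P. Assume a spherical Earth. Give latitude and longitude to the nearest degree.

≈ 53°S, 139°W

The haversine formula gives a central angle δ ≈ 1.029 rad (58.9°) between the endpoints.
Interpolate at f = 5/6 with slerp weights a = sin((1−f)δ)/sin δ ≈ 0.199, b = sin(fδ)/sin δ ≈ 0.883.
p = a·p₁ + b·p₂ ≈ (-0.453, -0.400, -0.797); φ = arcsin(p_z) ≈ -52.82°, λ = atan2(p_y, p_x) ≈ -138.59°.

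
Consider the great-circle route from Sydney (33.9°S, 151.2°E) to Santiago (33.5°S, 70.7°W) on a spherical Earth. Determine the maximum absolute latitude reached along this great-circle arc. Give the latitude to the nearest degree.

≈ 62°S

The great circle lies in the plane with unit normal n̂ = (p₁ × p₂)/|p₁ × p₂|.
Here n̂_z ≈ +0.472; the vertex latitude is φ_max = arccos|n̂_z| ≈ 61.8°.
Check via Clairaut: cos φ_max = |cos φ₁| · sin C = cos(33.9°)·sin(145.3°) ≈ 0.472, again giving ≈ 61.8°.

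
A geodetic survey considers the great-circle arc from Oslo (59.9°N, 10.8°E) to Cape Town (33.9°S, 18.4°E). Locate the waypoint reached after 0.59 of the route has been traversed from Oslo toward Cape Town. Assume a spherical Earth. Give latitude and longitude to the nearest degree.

From cos δ = sin φ₁ sin φ₂ + cos φ₁ cos φ₂ cos Δλ, the central angle is δ ≈ 1.641 rad (94.0°).
Interpolate at f = 0.59 with slerp weights a = sin((1−f)δ)/sin δ ≈ 0.625, b = sin(fδ)/sin δ ≈ 0.826.
p = a·p₁ + b·p₂ ≈ (0.958, 0.275, 0.080); φ = arcsin(p_z) ≈ 4.58°, λ = atan2(p_y, p_x) ≈ 16.02°.

≈ 5°N, 16°E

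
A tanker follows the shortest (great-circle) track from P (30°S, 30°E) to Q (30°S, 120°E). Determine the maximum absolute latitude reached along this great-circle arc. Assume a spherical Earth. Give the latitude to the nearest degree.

The great circle lies in the plane with unit normal n̂ = (p₁ × p₂)/|p₁ × p₂|.
Here n̂_z ≈ +0.775; the vertex latitude is φ_max = arccos|n̂_z| ≈ 39.2°.
Check via Clairaut: cos φ_max = |cos φ₁| · sin C = cos(30.0°)·sin(116.6°) ≈ 0.775, again giving ≈ 39.2°.

≈ 39°S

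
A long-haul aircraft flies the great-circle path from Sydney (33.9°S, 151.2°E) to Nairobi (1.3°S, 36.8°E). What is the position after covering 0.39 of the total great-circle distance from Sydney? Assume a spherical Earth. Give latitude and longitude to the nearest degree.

≈ 34°S, 99°E

Write both endpoints as unit vectors p₁, p₂ with components (cos φ cos λ, cos φ sin λ, sin φ).
The central angle between the endpoints is δ = arccos(p₁·p₂) ≈ 1.907 rad (109.3°).
Interpolate at f = 0.39 with slerp weights a = sin((1−f)δ)/sin δ ≈ 0.973, b = sin(fδ)/sin δ ≈ 0.717.
p = a·p₁ + b·p₂ ≈ (-0.133, 0.819, -0.559); φ = arcsin(p_z) ≈ -33.97°, λ = atan2(p_y, p_x) ≈ 99.25°.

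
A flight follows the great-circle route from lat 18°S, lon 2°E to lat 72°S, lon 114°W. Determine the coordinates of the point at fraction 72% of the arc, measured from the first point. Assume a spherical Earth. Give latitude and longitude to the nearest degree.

Convert each endpoint to a unit vector on the sphere (x = cos φ cos λ, y = cos φ sin λ, z = sin φ).
The central angle between the endpoints is δ = arccos(p₁·p₂) ≈ 1.405 rad (80.5°).
Interpolate at f = 0.72 with slerp weights a = sin((1−f)δ)/sin δ ≈ 0.389, b = sin(fδ)/sin δ ≈ 0.859.
p = a·p₁ + b·p₂ ≈ (0.261, -0.230, -0.937); φ = arcsin(p_z) ≈ -69.64°, λ = atan2(p_y, p_x) ≈ -41.31°.

≈ lat 70°S, lon 41°W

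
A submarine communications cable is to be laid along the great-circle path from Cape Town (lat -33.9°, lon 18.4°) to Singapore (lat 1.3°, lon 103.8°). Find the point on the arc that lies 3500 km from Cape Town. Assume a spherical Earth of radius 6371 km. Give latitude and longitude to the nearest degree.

Convert each endpoint to a unit vector on the sphere (x = cos φ cos λ, y = cos φ sin λ, z = sin φ).
The central angle between the endpoints is δ = arccos(p₁·p₂) ≈ 1.517 rad (86.9°). The total great-circle distance is δ·R ≈ 1.517 × 6371 ≈ 9664 km, so the target fraction is f = 3500/9664 ≈ 0.362.
Interpolate at f ≈ 0.362 with slerp weights a = sin((1−f)δ)/sin δ ≈ 0.825, b = sin(fδ)/sin δ ≈ 0.523.
p = a·p₁ + b·p₂ ≈ (0.525, 0.724, -0.448); φ = arcsin(p_z) ≈ -26.62°, λ = atan2(p_y, p_x) ≈ 54.05°.

≈ lat -27°, lon 54°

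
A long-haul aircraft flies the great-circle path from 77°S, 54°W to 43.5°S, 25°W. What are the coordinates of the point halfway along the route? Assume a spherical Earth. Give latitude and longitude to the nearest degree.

≈ 61°S, 32°W

Convert each endpoint to a unit vector on the sphere (x = cos φ cos λ, y = cos φ sin λ, z = sin φ).
The central angle between the endpoints is δ = arccos(p₁·p₂) ≈ 0.621 rad (35.6°).
Interpolate at f = 1/2 with slerp weights a = sin((1−f)δ)/sin δ ≈ 0.525, b = sin(fδ)/sin δ ≈ 0.525.
p = a·p₁ + b·p₂ ≈ (0.415, -0.257, -0.873); φ = arcsin(p_z) ≈ -60.82°, λ = atan2(p_y, p_x) ≈ -31.74°.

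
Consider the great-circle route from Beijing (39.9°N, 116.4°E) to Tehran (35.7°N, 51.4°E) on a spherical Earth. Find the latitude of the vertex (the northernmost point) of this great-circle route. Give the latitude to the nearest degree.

≈ 43°N

The great circle lies in the plane with unit normal n̂ = (p₁ × p₂)/|p₁ × p₂|.
Here n̂_z ≈ -0.733; the vertex latitude is φ_max = arccos|n̂_z| ≈ 42.9°.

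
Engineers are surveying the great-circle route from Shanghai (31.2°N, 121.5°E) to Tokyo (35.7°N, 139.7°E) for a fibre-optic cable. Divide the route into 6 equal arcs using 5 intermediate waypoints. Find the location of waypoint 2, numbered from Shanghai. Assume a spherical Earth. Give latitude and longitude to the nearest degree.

≈ (33°N, 127°E)

Write both endpoints as unit vectors p₁, p₂ with components (cos φ cos λ, cos φ sin λ, sin φ).
The central angle between the endpoints is δ = arccos(p₁·p₂) ≈ 0.276 rad (15.8°).
Interpolate at f = 2/6 with slerp weights a = sin((1−f)δ)/sin δ ≈ 0.671, b = sin(fδ)/sin δ ≈ 0.337.
p = a·p₁ + b·p₂ ≈ (-0.509, 0.667, 0.545); φ = arcsin(p_z) ≈ 32.99°, λ = atan2(p_y, p_x) ≈ 127.35°.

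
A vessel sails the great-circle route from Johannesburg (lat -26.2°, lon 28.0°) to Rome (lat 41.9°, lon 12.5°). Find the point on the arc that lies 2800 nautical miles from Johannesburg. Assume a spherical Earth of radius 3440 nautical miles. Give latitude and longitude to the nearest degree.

≈ lat 20°, lon 19°

From cos δ = sin φ₁ sin φ₂ + cos φ₁ cos φ₂ cos Δλ, the central angle is δ ≈ 1.215 rad (69.6°). The total great-circle distance is δ·R ≈ 1.215 × 3440 ≈ 4178 nmi, so the target fraction is f = 2800/4178 ≈ 0.670.
Interpolate at f ≈ 0.670 with slerp weights a = sin((1−f)δ)/sin δ ≈ 0.416, b = sin(fδ)/sin δ ≈ 0.776.
p = a·p₁ + b·p₂ ≈ (0.893, 0.300, 0.334); φ = arcsin(p_z) ≈ 19.53°, λ = atan2(p_y, p_x) ≈ 18.58°.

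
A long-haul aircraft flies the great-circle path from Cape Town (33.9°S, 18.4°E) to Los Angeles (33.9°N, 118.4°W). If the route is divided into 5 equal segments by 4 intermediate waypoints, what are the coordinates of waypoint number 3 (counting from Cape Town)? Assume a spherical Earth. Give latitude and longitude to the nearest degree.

≈ (8°N, 62°W)

The haversine formula gives a central angle δ ≈ 2.521 rad (144.4°) between the endpoints.
Interpolate at f = 3/5 with slerp weights a = sin((1−f)δ)/sin δ ≈ 1.454, b = sin(fδ)/sin δ ≈ 1.716.
p = a·p₁ + b·p₂ ≈ (0.468, -0.872, 0.146); φ = arcsin(p_z) ≈ 8.40°, λ = atan2(p_y, p_x) ≈ -61.79°.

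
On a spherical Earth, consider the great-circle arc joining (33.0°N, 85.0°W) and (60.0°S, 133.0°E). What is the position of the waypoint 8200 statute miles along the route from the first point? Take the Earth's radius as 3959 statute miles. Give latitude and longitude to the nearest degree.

≈ (63°S, 174°W)

Write both endpoints as unit vectors p₁, p₂ with components (cos φ cos λ, cos φ sin λ, sin φ).
The central angle between the endpoints is δ = arccos(p₁·p₂) ≈ 2.502 rad (143.3°). The total great-circle distance is δ·R ≈ 2.502 × 3959 ≈ 9904 mi, so the target fraction is f = 8200/9904 ≈ 0.828.
Interpolate at f ≈ 0.828 with slerp weights a = sin((1−f)δ)/sin δ ≈ 0.699, b = sin(fδ)/sin δ ≈ 1.469.
p = a·p₁ + b·p₂ ≈ (-0.450, -0.046, -0.892); φ = arcsin(p_z) ≈ -63.11°, λ = atan2(p_y, p_x) ≈ -174.10°.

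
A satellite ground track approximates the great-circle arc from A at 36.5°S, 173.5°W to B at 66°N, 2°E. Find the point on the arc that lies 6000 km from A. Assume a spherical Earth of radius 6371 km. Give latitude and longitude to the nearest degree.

≈ 17°N, 170°W

From cos δ = sin φ₁ sin φ₂ + cos φ₁ cos φ₂ cos Δλ, the central angle is δ ≈ 2.625 rad (150.4°). The total great-circle distance is δ·R ≈ 2.625 × 6371 ≈ 16722 km, so the target fraction is f = 6000/16722 ≈ 0.359.
Interpolate at f ≈ 0.359 with slerp weights a = sin((1−f)δ)/sin δ ≈ 2.011, b = sin(fδ)/sin δ ≈ 1.636.
p = a·p₁ + b·p₂ ≈ (-0.941, -0.160, 0.299); φ = arcsin(p_z) ≈ 17.38°, λ = atan2(p_y, p_x) ≈ -170.36°.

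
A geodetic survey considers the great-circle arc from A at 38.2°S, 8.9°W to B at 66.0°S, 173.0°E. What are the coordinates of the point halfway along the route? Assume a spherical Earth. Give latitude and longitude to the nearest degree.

≈ 76°S, 11°W

Write both endpoints as unit vectors p₁, p₂ with components (cos φ cos λ, cos φ sin λ, sin φ).
The central angle between the endpoints is δ = arccos(p₁·p₂) ≈ 1.323 rad (75.8°).
Interpolate at f = 1/2 with slerp weights a = sin((1−f)δ)/sin δ ≈ 0.634, b = sin(fδ)/sin δ ≈ 0.634.
p = a·p₁ + b·p₂ ≈ (0.236, -0.046, -0.971); φ = arcsin(p_z) ≈ -76.08°, λ = atan2(p_y, p_x) ≈ -10.94°.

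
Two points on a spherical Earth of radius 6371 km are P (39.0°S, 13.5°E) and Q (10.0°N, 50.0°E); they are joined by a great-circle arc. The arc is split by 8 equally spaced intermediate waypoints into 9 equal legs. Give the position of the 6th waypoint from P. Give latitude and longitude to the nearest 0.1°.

≈ (6.8°S, 39.4°E)

Write both endpoints as unit vectors p₁, p₂ with components (cos φ cos λ, cos φ sin λ, sin φ).
The central angle between the endpoints is δ = arccos(p₁·p₂) ≈ 1.040 rad (59.6°).
Interpolate at f = 6/9 with slerp weights a = sin((1−f)δ)/sin δ ≈ 0.394, b = sin(fδ)/sin δ ≈ 0.741.
p = a·p₁ + b·p₂ ≈ (0.767, 0.631, -0.119); φ = arcsin(p_z) ≈ -6.85°, λ = atan2(p_y, p_x) ≈ 39.43°.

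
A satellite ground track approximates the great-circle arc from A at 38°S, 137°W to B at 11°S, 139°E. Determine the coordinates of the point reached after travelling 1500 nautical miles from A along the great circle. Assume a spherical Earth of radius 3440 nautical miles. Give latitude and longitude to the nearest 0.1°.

≈ 36.0°S, 168.3°W

Write both endpoints as unit vectors p₁, p₂ with components (cos φ cos λ, cos φ sin λ, sin φ).
The central angle between the endpoints is δ = arccos(p₁·p₂) ≈ 1.371 rad (78.6°). The total great-circle distance is δ·R ≈ 1.371 × 3440 ≈ 4717 nmi, so the target fraction is f = 1500/4717 ≈ 0.318.
Interpolate at f ≈ 0.318 with slerp weights a = sin((1−f)δ)/sin δ ≈ 0.821, b = sin(fδ)/sin δ ≈ 0.431.
p = a·p₁ + b·p₂ ≈ (-0.792, -0.164, -0.588); φ = arcsin(p_z) ≈ -35.99°, λ = atan2(p_y, p_x) ≈ -168.33°.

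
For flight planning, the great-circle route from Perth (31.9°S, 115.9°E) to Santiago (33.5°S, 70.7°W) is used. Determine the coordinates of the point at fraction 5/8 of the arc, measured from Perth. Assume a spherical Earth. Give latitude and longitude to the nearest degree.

Write both endpoints as unit vectors p₁, p₂ with components (cos φ cos λ, cos φ sin λ, sin φ).
The central angle between the endpoints is δ = arccos(p₁·p₂) ≈ 1.995 rad (114.3°).
Interpolate at f = 5/8 with slerp weights a = sin((1−f)δ)/sin δ ≈ 0.746, b = sin(fδ)/sin δ ≈ 1.040.
p = a·p₁ + b·p₂ ≈ (0.010, -0.249, -0.969); φ = arcsin(p_z) ≈ -75.59°, λ = atan2(p_y, p_x) ≈ -87.72°.

≈ 76°S, 88°W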